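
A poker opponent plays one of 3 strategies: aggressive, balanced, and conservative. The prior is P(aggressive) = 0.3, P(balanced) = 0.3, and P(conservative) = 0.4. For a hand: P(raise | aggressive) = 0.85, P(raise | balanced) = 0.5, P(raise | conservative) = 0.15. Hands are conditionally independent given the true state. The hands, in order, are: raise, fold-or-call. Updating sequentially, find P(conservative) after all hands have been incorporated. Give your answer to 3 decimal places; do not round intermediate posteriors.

Each posterior becomes the prior for the next update.
After 'raise': normaliser = 0.85·0.3000 + 0.5·0.3000 + 0.15·0.4000; P(aggressive) ≈ 0.5484, P(balanced) ≈ 0.3226, P(conservative) ≈ 0.1290
After 'fold-or-call': normaliser = 0.15·0.5484 + 0.5·0.3226 + 0.85·0.1290; P(aggressive) ≈ 0.2329, P(balanced) ≈ 0.4566, P(conservative) ≈ 0.3105

0.311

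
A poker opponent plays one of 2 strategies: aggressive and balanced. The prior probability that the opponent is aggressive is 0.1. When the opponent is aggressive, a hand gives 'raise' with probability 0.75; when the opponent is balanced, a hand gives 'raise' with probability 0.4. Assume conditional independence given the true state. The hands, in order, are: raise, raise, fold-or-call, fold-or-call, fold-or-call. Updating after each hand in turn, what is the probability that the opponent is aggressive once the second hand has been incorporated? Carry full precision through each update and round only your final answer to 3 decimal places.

0.281

Apply Bayes' rule sequentially, carrying P(aggressive) forward.
After 'raise': P(aggressive) = 0.75·0.1000 / (0.75·0.1000 + 0.4·0.9000) ≈ 0.1724
After 'raise': P(aggressive) = 0.75·0.1724 / (0.75·0.1724 + 0.4·0.8276) ≈ 0.2809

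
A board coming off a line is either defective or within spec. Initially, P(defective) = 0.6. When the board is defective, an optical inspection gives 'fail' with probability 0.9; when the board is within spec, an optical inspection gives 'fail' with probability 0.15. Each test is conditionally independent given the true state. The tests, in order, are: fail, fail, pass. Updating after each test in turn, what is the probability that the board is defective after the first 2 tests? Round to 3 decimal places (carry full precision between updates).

0.982

After 'fail': P(defective) = 0.9·0.6000 / (0.9·0.6000 + 0.15·0.4000) ≈ 0.9000
After 'fail': P(defective) = 0.9·0.9000 / (0.9·0.9000 + 0.15·0.1000) ≈ 0.9818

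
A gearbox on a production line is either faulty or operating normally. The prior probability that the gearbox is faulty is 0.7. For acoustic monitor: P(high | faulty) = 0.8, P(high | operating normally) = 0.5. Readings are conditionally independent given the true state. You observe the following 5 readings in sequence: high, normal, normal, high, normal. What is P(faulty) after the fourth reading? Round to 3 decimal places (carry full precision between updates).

Apply Bayes' rule sequentially, carrying P(faulty) forward.
After 'high': P(faulty) = 0.8·0.7000 / (0.8·0.7000 + 0.5·0.3000) ≈ 0.7887
After 'normal': P(faulty) = 0.2·0.7887 / (0.2·0.7887 + 0.5·0.2113) ≈ 0.5989
After 'normal': P(faulty) = 0.2·0.5989 / (0.2·0.5989 + 0.5·0.4011) ≈ 0.3740
After 'high': P(faulty) = 0.8·0.3740 / (0.8·0.3740 + 0.5·0.6260) ≈ 0.4887

0.489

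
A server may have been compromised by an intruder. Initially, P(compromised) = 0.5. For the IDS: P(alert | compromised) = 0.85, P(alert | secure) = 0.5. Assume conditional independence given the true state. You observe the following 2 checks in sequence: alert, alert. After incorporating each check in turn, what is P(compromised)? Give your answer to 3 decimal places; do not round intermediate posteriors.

After 'alert': P(compromised) = 0.85·0.5000 / (0.85·0.5000 + 0.5·0.5000) ≈ 0.6296
After 'alert': P(compromised) = 0.85·0.6296 / (0.85·0.6296 + 0.5·0.3704) ≈ 0.7429

0.743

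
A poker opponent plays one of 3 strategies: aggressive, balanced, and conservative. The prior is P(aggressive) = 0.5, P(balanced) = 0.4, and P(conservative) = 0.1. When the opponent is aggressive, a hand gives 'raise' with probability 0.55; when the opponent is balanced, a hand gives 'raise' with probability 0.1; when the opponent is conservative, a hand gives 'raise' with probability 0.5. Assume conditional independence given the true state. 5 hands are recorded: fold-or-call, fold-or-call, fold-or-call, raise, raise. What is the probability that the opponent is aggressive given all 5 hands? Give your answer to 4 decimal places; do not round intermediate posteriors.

0.6953

After 'fold-or-call': normaliser = 0.45·0.5000 + 0.9·0.4000 + 0.5·0.1000; P(aggressive) ≈ 0.3543, P(balanced) ≈ 0.5669, P(conservative) ≈ 0.0787
After 'fold-or-call': normaliser = 0.45·0.3543 + 0.9·0.5669 + 0.5·0.0787; P(aggressive) ≈ 0.2249, P(balanced) ≈ 0.7196, P(conservative) ≈ 0.0555
After 'fold-or-call': normaliser = 0.45·0.2249 + 0.9·0.7196 + 0.5·0.0555; P(aggressive) ≈ 0.1303, P(balanced) ≈ 0.8339, P(conservative) ≈ 0.0357
After 'raise': normaliser = 0.55·0.1303 + 0.1·0.8339 + 0.5·0.0357; P(aggressive) ≈ 0.4144, P(balanced) ≈ 0.4822, P(conservative) ≈ 0.1034
After 'raise': normaliser = 0.55·0.4144 + 0.1·0.4822 + 0.5·0.1034; P(aggressive) ≈ 0.6953, P(balanced) ≈ 0.1471, P(conservative) ≈ 0.1576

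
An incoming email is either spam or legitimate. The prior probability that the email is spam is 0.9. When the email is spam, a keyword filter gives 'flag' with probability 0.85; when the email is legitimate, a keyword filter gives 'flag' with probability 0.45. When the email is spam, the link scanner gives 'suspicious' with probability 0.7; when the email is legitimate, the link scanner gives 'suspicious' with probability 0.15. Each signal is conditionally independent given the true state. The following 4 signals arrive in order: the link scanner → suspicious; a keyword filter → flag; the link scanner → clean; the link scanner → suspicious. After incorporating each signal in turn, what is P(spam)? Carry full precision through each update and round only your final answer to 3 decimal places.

0.992

After the link scanner='suspicious': P(spam) = 0.7·0.9000 / (0.7·0.9000 + 0.15·0.1000) ≈ 0.9767
After a keyword filter='flag': P(spam) = 0.85·0.9767 / (0.85·0.9767 + 0.45·0.0233) ≈ 0.9876
After the link scanner='clean': P(spam) = 0.3·0.9876 / (0.3·0.9876 + 0.85·0.0124) ≈ 0.9655
After the link scanner='suspicious': P(spam) = 0.7·0.9655 / (0.7·0.9655 + 0.15·0.0345) ≈ 0.9924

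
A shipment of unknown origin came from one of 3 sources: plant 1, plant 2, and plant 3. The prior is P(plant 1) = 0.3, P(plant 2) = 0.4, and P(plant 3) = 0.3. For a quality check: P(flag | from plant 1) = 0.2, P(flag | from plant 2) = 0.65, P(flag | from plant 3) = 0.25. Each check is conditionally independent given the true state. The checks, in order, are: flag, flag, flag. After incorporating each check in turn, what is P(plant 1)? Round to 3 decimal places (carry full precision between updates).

Apply Bayes' rule sequentially, carrying P(plant 1) forward.
After 'flag': normaliser = 0.2·0.3000 + 0.65·0.4000 + 0.25·0.3000; P(plant 1) ≈ 0.1519, P(plant 2) ≈ 0.6582, P(plant 3) ≈ 0.1899
After 'flag': normaliser = 0.2·0.1519 + 0.65·0.6582 + 0.25·0.1899; P(plant 1) ≈ 0.0601, P(plant 2) ≈ 0.8461, P(plant 3) ≈ 0.0939
After 'flag': normaliser = 0.2·0.0601 + 0.65·0.8461 + 0.25·0.0939; P(plant 1) ≈ 0.0205, P(plant 2) ≈ 0.9394, P(plant 3) ≈ 0.0401

0.021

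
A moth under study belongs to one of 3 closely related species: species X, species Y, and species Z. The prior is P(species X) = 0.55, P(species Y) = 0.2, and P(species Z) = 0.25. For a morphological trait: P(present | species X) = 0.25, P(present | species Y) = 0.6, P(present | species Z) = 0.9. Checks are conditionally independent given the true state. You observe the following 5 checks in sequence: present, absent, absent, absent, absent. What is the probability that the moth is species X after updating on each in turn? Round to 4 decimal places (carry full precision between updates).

0.9336

After 'present': normaliser = 0.25·0.5500 + 0.6·0.2000 + 0.9·0.2500; P(species X) ≈ 0.2850, P(species Y) ≈ 0.2487, P(species Z) ≈ 0.4663
After 'absent': normaliser = 0.75·0.2850 + 0.4·0.2487 + 0.1·0.4663; P(species X) ≈ 0.5940, P(species Y) ≈ 0.2765, P(species Z) ≈ 0.1296
After 'absent': normaliser = 0.75·0.5940 + 0.4·0.2765 + 0.1·0.1296; P(species X) ≈ 0.7829, P(species Y) ≈ 0.1943, P(species Z) ≈ 0.0228
After 'absent': normaliser = 0.75·0.7829 + 0.4·0.1943 + 0.1·0.0228; P(species X) ≈ 0.8801, P(species Y) ≈ 0.1165, P(species Z) ≈ 0.0034
After 'absent': normaliser = 0.75·0.8801 + 0.4·0.1165 + 0.1·0.0034; P(species X) ≈ 0.9336, P(species Y) ≈ 0.0659, P(species Z) ≈ 0.0005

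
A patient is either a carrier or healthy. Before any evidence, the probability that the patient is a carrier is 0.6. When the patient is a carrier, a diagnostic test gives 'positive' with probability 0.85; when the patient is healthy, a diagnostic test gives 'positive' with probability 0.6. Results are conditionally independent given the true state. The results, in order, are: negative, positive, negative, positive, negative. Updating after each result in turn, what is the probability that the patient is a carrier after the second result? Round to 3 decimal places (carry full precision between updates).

0.443

After 'negative': P(carrier) = 0.15·0.6000 / (0.15·0.6000 + 0.4·0.4000) ≈ 0.3600
After 'positive': P(carrier) = 0.85·0.3600 / (0.85·0.3600 + 0.6·0.6400) ≈ 0.4435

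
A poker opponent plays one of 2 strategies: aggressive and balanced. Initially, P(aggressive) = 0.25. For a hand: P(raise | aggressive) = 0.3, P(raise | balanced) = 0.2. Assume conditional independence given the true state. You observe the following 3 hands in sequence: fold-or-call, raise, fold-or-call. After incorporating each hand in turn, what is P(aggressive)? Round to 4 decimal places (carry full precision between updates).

After 'fold-or-call': P(aggressive) = 0.7·0.2500 / (0.7·0.2500 + 0.8·0.7500) ≈ 0.2258
After 'raise': P(aggressive) = 0.3·0.2258 / (0.3·0.2258 + 0.2·0.7742) ≈ 0.3043
After 'fold-or-call': P(aggressive) = 0.7·0.3043 / (0.7·0.3043 + 0.8·0.6957) ≈ 0.2768

0.2768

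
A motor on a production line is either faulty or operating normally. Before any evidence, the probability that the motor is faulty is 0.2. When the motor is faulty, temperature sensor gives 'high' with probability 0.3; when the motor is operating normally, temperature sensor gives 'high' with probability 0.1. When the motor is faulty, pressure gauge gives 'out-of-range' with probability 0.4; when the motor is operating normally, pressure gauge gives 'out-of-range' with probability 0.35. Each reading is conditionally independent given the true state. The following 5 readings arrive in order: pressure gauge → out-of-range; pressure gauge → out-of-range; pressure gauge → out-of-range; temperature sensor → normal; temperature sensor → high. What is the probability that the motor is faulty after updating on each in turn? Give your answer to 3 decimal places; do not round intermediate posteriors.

After pressure gauge='out-of-range': P(faulty) = 0.4·0.2000 / (0.4·0.2000 + 0.35·0.8000) ≈ 0.2222
After pressure gauge='out-of-range': P(faulty) = 0.4·0.2222 / (0.4·0.2222 + 0.35·0.7778) ≈ 0.2462
After pressure gauge='out-of-range': P(faulty) = 0.4·0.2462 / (0.4·0.2462 + 0.35·0.7538) ≈ 0.2718
After temperature sensor='normal': P(faulty) = 0.7·0.2718 / (0.7·0.2718 + 0.9·0.7282) ≈ 0.2250
After temperature sensor='high': P(faulty) = 0.3·0.2250 / (0.3·0.2250 + 0.1·0.7750) ≈ 0.4655

0.465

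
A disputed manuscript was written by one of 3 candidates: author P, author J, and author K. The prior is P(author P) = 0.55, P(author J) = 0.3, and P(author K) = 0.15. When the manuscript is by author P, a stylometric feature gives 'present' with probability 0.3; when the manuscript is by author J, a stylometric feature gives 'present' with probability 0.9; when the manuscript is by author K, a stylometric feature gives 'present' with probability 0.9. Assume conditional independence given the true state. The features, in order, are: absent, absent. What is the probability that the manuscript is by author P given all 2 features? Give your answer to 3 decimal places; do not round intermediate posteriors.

After 'absent': normaliser = 0.7·0.5500 + 0.1·0.3000 + 0.1·0.1500; P(author P) ≈ 0.8953, P(author J) ≈ 0.0698, P(author K) ≈ 0.0349
After 'absent': normaliser = 0.7·0.8953 + 0.1·0.0698 + 0.1·0.0349; P(author P) ≈ 0.9836, P(author J) ≈ 0.0109, P(author K) ≈ 0.0055

0.984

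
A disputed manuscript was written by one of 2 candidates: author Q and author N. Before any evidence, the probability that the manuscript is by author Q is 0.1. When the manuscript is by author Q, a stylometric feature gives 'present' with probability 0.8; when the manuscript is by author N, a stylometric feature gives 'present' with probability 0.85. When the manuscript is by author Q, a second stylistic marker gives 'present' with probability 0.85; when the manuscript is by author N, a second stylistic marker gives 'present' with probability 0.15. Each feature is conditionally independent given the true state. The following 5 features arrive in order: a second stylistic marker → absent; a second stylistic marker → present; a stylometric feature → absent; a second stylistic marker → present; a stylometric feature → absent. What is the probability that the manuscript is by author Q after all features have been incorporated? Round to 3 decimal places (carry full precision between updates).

Each posterior becomes the prior for the next update.
After a second stylistic marker='absent': P(author Q) = 0.15·0.1000 / (0.15·0.1000 + 0.85·0.9000) ≈ 0.0192
After a second stylistic marker='present': P(author Q) = 0.85·0.0192 / (0.85·0.0192 + 0.15·0.9808) ≈ 0.1000
After a stylometric feature='absent': P(author Q) = 0.2·0.1000 / (0.2·0.1000 + 0.15·0.9000) ≈ 0.1290
After a second stylistic marker='present': P(author Q) = 0.85·0.1290 / (0.85·0.1290 + 0.15·0.8710) ≈ 0.4564
After a stylometric feature='absent': P(author Q) = 0.2·0.4564 / (0.2·0.4564 + 0.15·0.5436) ≈ 0.5282

0.528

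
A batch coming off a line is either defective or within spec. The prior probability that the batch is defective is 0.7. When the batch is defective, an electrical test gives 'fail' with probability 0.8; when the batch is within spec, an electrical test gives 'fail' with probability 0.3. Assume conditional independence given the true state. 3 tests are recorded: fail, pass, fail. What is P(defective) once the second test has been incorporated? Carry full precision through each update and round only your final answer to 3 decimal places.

0.640

Apply Bayes' rule sequentially, carrying P(defective) forward.
After 'fail': P(defective) = 0.8·0.7000 / (0.8·0.7000 + 0.3·0.3000) ≈ 0.8615
After 'pass': P(defective) = 0.2·0.8615 / (0.2·0.8615 + 0.7·0.1385) ≈ 0.6400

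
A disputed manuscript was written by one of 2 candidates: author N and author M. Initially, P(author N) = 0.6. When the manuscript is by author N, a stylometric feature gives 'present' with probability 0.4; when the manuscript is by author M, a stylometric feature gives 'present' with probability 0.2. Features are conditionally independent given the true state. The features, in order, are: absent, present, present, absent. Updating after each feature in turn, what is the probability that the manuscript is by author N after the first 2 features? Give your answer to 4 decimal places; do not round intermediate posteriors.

0.6923

Each posterior becomes the prior for the next update.
After 'absent': P(author N) = 0.6·0.6000 / (0.6·0.6000 + 0.8·0.4000) ≈ 0.5294
After 'present': P(author N) = 0.4·0.5294 / (0.4·0.5294 + 0.2·0.4706) ≈ 0.6923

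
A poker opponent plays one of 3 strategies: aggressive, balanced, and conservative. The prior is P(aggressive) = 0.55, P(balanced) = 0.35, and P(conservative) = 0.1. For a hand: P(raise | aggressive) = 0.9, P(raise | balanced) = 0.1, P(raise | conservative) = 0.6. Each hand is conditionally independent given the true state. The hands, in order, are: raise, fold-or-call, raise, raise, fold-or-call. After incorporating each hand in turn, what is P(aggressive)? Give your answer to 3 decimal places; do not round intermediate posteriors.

0.517

Each posterior becomes the prior for the next update.
After 'raise': normaliser = 0.9·0.5500 + 0.1·0.3500 + 0.6·0.1000; P(aggressive) ≈ 0.8390, P(balanced) ≈ 0.0593, P(conservative) ≈ 0.1017
After 'fold-or-call': normaliser = 0.1·0.8390 + 0.9·0.0593 + 0.4·0.1017; P(aggressive) ≈ 0.4714, P(balanced) ≈ 0.3000, P(conservative) ≈ 0.2286
After 'raise': normaliser = 0.9·0.4714 + 0.1·0.3000 + 0.6·0.2286; P(aggressive) ≈ 0.7174, P(balanced) ≈ 0.0507, P(conservative) ≈ 0.2319
After 'raise': normaliser = 0.9·0.7174 + 0.1·0.0507 + 0.6·0.2319; P(aggressive) ≈ 0.8174, P(balanced) ≈ 0.0064, P(conservative) ≈ 0.1761
After 'fold-or-call': normaliser = 0.1·0.8174 + 0.9·0.0064 + 0.4·0.1761; P(aggressive) ≈ 0.5174, P(balanced) ≈ 0.0366, P(conservative) ≈ 0.4460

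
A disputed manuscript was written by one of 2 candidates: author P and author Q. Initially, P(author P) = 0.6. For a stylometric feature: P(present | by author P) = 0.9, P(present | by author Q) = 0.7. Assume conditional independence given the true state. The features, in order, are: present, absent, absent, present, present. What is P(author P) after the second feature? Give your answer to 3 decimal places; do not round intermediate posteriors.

0.391

Apply Bayes' rule sequentially, carrying P(author P) forward.
After 'present': P(author P) = 0.9·0.6000 / (0.9·0.6000 + 0.7·0.4000) ≈ 0.6585
After 'absent': P(author P) = 0.1·0.6585 / (0.1·0.6585 + 0.3·0.3415) ≈ 0.3913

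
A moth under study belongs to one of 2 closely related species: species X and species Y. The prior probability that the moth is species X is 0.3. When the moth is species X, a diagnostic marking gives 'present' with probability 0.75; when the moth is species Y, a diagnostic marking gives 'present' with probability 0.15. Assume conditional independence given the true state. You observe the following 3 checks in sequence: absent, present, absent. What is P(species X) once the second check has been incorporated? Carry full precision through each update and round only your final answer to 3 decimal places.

After 'absent': P(species X) = 0.25·0.3000 / (0.25·0.3000 + 0.85·0.7000) ≈ 0.1119
After 'present': P(species X) = 0.75·0.1119 / (0.75·0.1119 + 0.15·0.8881) ≈ 0.3866

0.387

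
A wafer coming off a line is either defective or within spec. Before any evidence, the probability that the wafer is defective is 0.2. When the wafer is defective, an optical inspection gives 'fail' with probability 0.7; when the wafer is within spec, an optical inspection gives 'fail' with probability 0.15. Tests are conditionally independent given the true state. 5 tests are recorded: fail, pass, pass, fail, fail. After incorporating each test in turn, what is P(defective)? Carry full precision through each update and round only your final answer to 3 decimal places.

0.760

Each posterior becomes the prior for the next update.
After 'fail': P(defective) = 0.7·0.2000 / (0.7·0.2000 + 0.15·0.8000) ≈ 0.5385
After 'pass': P(defective) = 0.3·0.5385 / (0.3·0.5385 + 0.85·0.4615) ≈ 0.2917
After 'pass': P(defective) = 0.3·0.2917 / (0.3·0.2917 + 0.85·0.7083) ≈ 0.1269
After 'fail': P(defective) = 0.7·0.1269 / (0.7·0.1269 + 0.15·0.8731) ≈ 0.4041
After 'fail': P(defective) = 0.7·0.4041 / (0.7·0.4041 + 0.15·0.5959) ≈ 0.7599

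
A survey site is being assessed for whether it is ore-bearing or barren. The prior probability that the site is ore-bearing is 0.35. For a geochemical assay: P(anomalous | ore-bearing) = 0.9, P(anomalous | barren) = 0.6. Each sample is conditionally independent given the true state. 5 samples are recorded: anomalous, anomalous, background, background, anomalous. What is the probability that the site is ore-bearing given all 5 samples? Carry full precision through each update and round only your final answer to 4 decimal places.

After 'anomalous': P(ore) = 0.9·0.3500 / (0.9·0.3500 + 0.6·0.6500) ≈ 0.4468
After 'anomalous': P(ore) = 0.9·0.4468 / (0.9·0.4468 + 0.6·0.5532) ≈ 0.5478
After 'background': P(ore) = 0.1·0.5478 / (0.1·0.5478 + 0.4·0.4522) ≈ 0.2325
After 'background': P(ore) = 0.1·0.2325 / (0.1·0.2325 + 0.4·0.7675) ≈ 0.0704
After 'anomalous': P(ore) = 0.9·0.0704 / (0.9·0.0704 + 0.6·0.9296) ≈ 0.1020

0.1020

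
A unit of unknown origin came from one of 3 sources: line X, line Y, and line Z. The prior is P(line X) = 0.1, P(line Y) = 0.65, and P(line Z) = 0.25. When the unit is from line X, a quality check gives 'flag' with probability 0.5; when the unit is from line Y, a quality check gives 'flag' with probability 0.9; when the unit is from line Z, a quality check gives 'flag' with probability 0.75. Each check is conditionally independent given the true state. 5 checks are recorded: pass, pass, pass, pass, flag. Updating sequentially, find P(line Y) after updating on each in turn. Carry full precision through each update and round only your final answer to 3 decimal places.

0.015

After 'pass': normaliser = 0.5·0.1000 + 0.1·0.6500 + 0.25·0.2500; P(line X) ≈ 0.2817, P(line Y) ≈ 0.3662, P(line Z) ≈ 0.3521
After 'pass': normaliser = 0.5·0.2817 + 0.1·0.3662 + 0.25·0.3521; P(line X) ≈ 0.5305, P(line Y) ≈ 0.1379, P(line Z) ≈ 0.3316
After 'pass': normaliser = 0.5·0.5305 + 0.1·0.1379 + 0.25·0.3316; P(line X) ≈ 0.7329, P(line Y) ≈ 0.0381, P(line Z) ≈ 0.2290
After 'pass': normaliser = 0.5·0.7329 + 0.1·0.0381 + 0.25·0.2290; P(line X) ≈ 0.8572, P(line Y) ≈ 0.0089, P(line Z) ≈ 0.1339
After 'flag': normaliser = 0.5·0.8572 + 0.9·0.0089 + 0.75·0.1339; P(line X) ≈ 0.7980, P(line Y) ≈ 0.0149, P(line Z) ≈ 0.1870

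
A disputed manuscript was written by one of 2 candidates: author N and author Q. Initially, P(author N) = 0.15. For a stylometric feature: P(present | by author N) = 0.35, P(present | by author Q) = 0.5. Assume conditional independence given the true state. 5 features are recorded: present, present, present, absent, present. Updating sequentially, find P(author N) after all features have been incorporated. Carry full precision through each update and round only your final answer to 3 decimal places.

After 'present': P(author N) = 0.35·0.1500 / (0.35·0.1500 + 0.5·0.8500) ≈ 0.1099
After 'present': P(author N) = 0.35·0.1099 / (0.35·0.1099 + 0.5·0.8901) ≈ 0.0796
After 'present': P(author N) = 0.35·0.0796 / (0.35·0.0796 + 0.5·0.9204) ≈ 0.0571
After 'absent': P(author N) = 0.65·0.0571 / (0.65·0.0571 + 0.5·0.9429) ≈ 0.0729
After 'present': P(author N) = 0.35·0.0729 / (0.35·0.0729 + 0.5·0.9271) ≈ 0.0522

0.052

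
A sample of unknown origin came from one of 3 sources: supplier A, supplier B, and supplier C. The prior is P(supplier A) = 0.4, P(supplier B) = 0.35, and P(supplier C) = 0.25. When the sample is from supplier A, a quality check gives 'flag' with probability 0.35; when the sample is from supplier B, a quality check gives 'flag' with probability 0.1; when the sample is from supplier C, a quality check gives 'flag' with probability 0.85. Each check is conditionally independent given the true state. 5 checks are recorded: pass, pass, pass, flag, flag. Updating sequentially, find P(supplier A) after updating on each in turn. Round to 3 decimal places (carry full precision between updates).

0.810

Each posterior becomes the prior for the next update.
After 'pass': normaliser = 0.65·0.4000 + 0.9·0.3500 + 0.15·0.2500; P(supplier A) ≈ 0.4245, P(supplier B) ≈ 0.5143, P(supplier C) ≈ 0.0612
After 'pass': normaliser = 0.65·0.4245 + 0.9·0.5143 + 0.15·0.0612; P(supplier A) ≈ 0.3689, P(supplier B) ≈ 0.6188, P(supplier C) ≈ 0.0123
After 'pass': normaliser = 0.65·0.3689 + 0.9·0.6188 + 0.15·0.0123; P(supplier A) ≈ 0.3003, P(supplier B) ≈ 0.6974, P(supplier C) ≈ 0.0023
After 'flag': normaliser = 0.35·0.3003 + 0.1·0.6974 + 0.85·0.0023; P(supplier A) ≈ 0.5944, P(supplier B) ≈ 0.3945, P(supplier C) ≈ 0.0111
After 'flag': normaliser = 0.35·0.5944 + 0.1·0.3945 + 0.85·0.0111; P(supplier A) ≈ 0.8098, P(supplier B) ≈ 0.1535, P(supplier C) ≈ 0.0367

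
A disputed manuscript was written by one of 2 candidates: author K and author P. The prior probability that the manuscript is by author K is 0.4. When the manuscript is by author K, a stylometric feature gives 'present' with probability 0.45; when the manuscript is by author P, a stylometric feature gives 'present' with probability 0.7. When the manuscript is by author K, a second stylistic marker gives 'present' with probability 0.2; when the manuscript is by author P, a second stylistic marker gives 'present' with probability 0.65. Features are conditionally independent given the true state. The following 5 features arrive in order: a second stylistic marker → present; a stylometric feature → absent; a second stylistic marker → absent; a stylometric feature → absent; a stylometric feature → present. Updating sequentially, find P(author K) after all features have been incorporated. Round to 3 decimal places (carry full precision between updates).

After a second stylistic marker='present': P(author K) = 0.2·0.4000 / (0.2·0.4000 + 0.65·0.6000) ≈ 0.1702
After a stylometric feature='absent': P(author K) = 0.55·0.1702 / (0.55·0.1702 + 0.3·0.8298) ≈ 0.2733
After a second stylistic marker='absent': P(author K) = 0.8·0.2733 / (0.8·0.2733 + 0.35·0.7267) ≈ 0.4622
After a stylometric feature='absent': P(author K) = 0.55·0.4622 / (0.55·0.4622 + 0.3·0.5378) ≈ 0.6118
After a stylometric feature='present': P(author K) = 0.45·0.6118 / (0.45·0.6118 + 0.7·0.3882) ≈ 0.5032

0.503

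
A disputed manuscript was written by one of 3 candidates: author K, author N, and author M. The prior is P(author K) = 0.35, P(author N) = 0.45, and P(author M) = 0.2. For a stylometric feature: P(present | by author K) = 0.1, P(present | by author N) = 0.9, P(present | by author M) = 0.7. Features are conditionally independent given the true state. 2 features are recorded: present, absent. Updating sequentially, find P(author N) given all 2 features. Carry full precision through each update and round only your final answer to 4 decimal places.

0.3553

After 'present': normaliser = 0.1·0.3500 + 0.9·0.4500 + 0.7·0.2000; P(author K) ≈ 0.0603, P(author N) ≈ 0.6983, P(author M) ≈ 0.2414
After 'absent': normaliser = 0.9·0.0603 + 0.1·0.6983 + 0.3·0.2414; P(author K) ≈ 0.2763, P(author N) ≈ 0.3553, P(author M) ≈ 0.3684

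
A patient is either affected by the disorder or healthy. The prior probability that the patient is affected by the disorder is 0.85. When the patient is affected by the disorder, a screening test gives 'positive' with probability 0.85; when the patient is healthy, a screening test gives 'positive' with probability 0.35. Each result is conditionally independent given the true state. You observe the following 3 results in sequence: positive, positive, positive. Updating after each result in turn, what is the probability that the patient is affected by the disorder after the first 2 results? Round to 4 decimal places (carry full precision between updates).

After 'positive': P(affected) = 0.85·0.8500 / (0.85·0.8500 + 0.35·0.1500) ≈ 0.9323
After 'positive': P(affected) = 0.85·0.9323 / (0.85·0.9323 + 0.35·0.0677) ≈ 0.9709

0.9709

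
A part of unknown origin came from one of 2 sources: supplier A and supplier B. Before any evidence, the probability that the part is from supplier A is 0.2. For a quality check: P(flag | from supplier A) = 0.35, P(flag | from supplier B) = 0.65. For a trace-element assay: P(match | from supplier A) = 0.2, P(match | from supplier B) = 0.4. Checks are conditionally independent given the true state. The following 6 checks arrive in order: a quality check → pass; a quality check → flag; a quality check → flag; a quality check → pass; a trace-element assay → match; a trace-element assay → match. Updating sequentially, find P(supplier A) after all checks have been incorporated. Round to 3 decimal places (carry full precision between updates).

Apply Bayes' rule sequentially, carrying P(supplier A) forward.
After a quality check='pass': P(supplier A) = 0.65·0.2000 / (0.65·0.2000 + 0.35·0.8000) ≈ 0.3171
After a quality check='flag': P(supplier A) = 0.35·0.3171 / (0.35·0.3171 + 0.65·0.6829) ≈ 0.2000
After a quality check='flag': P(supplier A) = 0.35·0.2000 / (0.35·0.2000 + 0.65·0.8000) ≈ 0.1186
After a quality check='pass': P(supplier A) = 0.65·0.1186 / (0.65·0.1186 + 0.35·0.8814) ≈ 0.2000
After a trace-element assay='match': P(supplier A) = 0.2·0.2000 / (0.2·0.2000 + 0.4·0.8000) ≈ 0.1111
After a trace-element assay='match': P(supplier A) = 0.2·0.1111 / (0.2·0.1111 + 0.4·0.8889) ≈ 0.0588

0.059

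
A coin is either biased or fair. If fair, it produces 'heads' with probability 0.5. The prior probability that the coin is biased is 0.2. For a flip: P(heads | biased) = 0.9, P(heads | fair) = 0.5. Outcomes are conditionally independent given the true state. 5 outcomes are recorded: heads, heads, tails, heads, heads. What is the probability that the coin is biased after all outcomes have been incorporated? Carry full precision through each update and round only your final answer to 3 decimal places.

0.344

After 'heads': P(biased) = 0.9·0.2000 / (0.9·0.2000 + 0.5·0.8000) ≈ 0.3103
After 'heads': P(biased) = 0.9·0.3103 / (0.9·0.3103 + 0.5·0.6897) ≈ 0.4475
After 'tails': P(biased) = 0.1·0.4475 / (0.1·0.4475 + 0.5·0.5525) ≈ 0.1394
After 'heads': P(biased) = 0.9·0.1394 / (0.9·0.1394 + 0.5·0.8606) ≈ 0.2258
After 'heads': P(biased) = 0.9·0.2258 / (0.9·0.2258 + 0.5·0.7742) ≈ 0.3442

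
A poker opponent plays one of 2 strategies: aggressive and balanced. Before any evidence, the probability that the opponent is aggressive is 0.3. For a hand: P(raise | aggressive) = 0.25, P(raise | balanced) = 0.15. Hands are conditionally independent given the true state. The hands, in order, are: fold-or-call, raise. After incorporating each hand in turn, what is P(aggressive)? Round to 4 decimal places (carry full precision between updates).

0.3866

After 'fold-or-call': P(aggressive) = 0.75·0.3000 / (0.75·0.3000 + 0.85·0.7000) ≈ 0.2744
After 'raise': P(aggressive) = 0.25·0.2744 / (0.25·0.2744 + 0.15·0.7256) ≈ 0.3866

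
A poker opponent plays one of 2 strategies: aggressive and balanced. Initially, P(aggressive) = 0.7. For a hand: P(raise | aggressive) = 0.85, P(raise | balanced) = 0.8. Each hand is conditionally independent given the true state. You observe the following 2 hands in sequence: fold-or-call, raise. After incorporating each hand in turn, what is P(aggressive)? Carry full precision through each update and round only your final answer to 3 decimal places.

After 'fold-or-call': P(aggressive) = 0.15·0.7000 / (0.15·0.7000 + 0.2·0.3000) ≈ 0.6364
After 'raise': P(aggressive) = 0.85·0.6364 / (0.85·0.6364 + 0.8·0.3636) ≈ 0.6503

0.650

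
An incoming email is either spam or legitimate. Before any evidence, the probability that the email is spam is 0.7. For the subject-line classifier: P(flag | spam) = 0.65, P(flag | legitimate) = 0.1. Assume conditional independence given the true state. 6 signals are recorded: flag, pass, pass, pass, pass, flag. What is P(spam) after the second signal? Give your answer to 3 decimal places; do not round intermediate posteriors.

0.855

After 'flag': P(spam) = 0.65·0.7000 / (0.65·0.7000 + 0.1·0.3000) ≈ 0.9381
After 'pass': P(spam) = 0.35·0.9381 / (0.35·0.9381 + 0.9·0.0619) ≈ 0.8550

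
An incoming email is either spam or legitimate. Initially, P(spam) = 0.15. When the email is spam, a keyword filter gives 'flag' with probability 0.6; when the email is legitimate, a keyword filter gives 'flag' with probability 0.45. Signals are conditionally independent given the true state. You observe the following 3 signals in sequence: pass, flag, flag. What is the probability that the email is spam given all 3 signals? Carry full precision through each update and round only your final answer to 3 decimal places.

0.186

After 'pass': P(spam) = 0.4·0.1500 / (0.4·0.1500 + 0.55·0.8500) ≈ 0.1137
After 'flag': P(spam) = 0.6·0.1137 / (0.6·0.1137 + 0.45·0.8863) ≈ 0.1461
After 'flag': P(spam) = 0.6·0.1461 / (0.6·0.1461 + 0.45·0.8539) ≈ 0.1858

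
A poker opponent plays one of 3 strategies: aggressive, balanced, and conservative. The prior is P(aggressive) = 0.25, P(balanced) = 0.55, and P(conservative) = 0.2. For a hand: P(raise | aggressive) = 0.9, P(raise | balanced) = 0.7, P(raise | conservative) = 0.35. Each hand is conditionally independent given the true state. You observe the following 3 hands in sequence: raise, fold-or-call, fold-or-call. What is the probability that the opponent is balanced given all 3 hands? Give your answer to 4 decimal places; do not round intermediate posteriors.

0.5212

After 'raise': normaliser = 0.9·0.2500 + 0.7·0.5500 + 0.35·0.2000; P(aggressive) ≈ 0.3309, P(balanced) ≈ 0.5662, P(conservative) ≈ 0.1029
After 'fold-or-call': normaliser = 0.1·0.3309 + 0.3·0.5662 + 0.65·0.1029; P(aggressive) ≈ 0.1226, P(balanced) ≈ 0.6294, P(conservative) ≈ 0.2480
After 'fold-or-call': normaliser = 0.1·0.1226 + 0.3·0.6294 + 0.65·0.2480; P(aggressive) ≈ 0.0338, P(balanced) ≈ 0.5212, P(conservative) ≈ 0.4449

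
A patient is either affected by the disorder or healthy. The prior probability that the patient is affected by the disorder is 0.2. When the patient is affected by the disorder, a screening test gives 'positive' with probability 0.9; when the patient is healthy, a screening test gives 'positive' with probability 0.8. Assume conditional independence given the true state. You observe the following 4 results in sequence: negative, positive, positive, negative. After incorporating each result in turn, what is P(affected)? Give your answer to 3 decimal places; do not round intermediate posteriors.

Each posterior becomes the prior for the next update.
After 'negative': P(affected) = 0.1·0.2000 / (0.1·0.2000 + 0.2·0.8000) ≈ 0.1111
After 'positive': P(affected) = 0.9·0.1111 / (0.9·0.1111 + 0.8·0.8889) ≈ 0.1233
After 'positive': P(affected) = 0.9·0.1233 / (0.9·0.1233 + 0.8·0.8767) ≈ 0.1366
After 'negative': P(affected) = 0.1·0.1366 / (0.1·0.1366 + 0.2·0.8634) ≈ 0.0733

0.073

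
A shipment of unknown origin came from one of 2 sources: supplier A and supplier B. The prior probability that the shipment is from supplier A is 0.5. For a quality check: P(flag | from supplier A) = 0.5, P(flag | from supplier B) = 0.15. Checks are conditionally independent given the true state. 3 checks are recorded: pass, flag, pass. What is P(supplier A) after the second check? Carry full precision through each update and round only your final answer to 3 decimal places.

After 'pass': P(supplier A) = 0.5·0.5000 / (0.5·0.5000 + 0.85·0.5000) ≈ 0.3704
After 'flag': P(supplier A) = 0.5·0.3704 / (0.5·0.3704 + 0.15·0.6296) ≈ 0.6623

0.662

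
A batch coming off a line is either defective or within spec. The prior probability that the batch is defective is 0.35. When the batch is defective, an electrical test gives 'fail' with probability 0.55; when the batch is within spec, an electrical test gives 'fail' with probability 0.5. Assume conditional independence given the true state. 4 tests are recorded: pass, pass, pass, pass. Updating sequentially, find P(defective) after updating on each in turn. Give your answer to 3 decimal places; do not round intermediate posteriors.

0.261

Apply Bayes' rule sequentially, carrying P(defective) forward.
After 'pass': P(defective) = 0.45·0.3500 / (0.45·0.3500 + 0.5·0.6500) ≈ 0.3264
After 'pass': P(defective) = 0.45·0.3264 / (0.45·0.3264 + 0.5·0.6736) ≈ 0.3037
After 'pass': P(defective) = 0.45·0.3037 / (0.45·0.3037 + 0.5·0.6963) ≈ 0.2819
After 'pass': P(defective) = 0.45·0.2819 / (0.45·0.2819 + 0.5·0.7181) ≈ 0.2611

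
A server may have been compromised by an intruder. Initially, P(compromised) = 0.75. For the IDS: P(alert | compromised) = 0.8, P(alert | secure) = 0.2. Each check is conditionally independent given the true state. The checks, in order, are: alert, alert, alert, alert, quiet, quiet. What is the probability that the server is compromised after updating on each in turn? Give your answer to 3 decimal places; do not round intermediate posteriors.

0.980

After 'alert': P(compromised) = 0.8·0.7500 / (0.8·0.7500 + 0.2·0.2500) ≈ 0.9231
After 'alert': P(compromised) = 0.8·0.9231 / (0.8·0.9231 + 0.2·0.0769) ≈ 0.9796
After 'alert': P(compromised) = 0.8·0.9796 / (0.8·0.9796 + 0.2·0.0204) ≈ 0.9948
After 'alert': P(compromised) = 0.8·0.9948 / (0.8·0.9948 + 0.2·0.0052) ≈ 0.9987
After 'quiet': P(compromised) = 0.2·0.9987 / (0.2·0.9987 + 0.8·0.0013) ≈ 0.9948
After 'quiet': P(compromised) = 0.2·0.9948 / (0.2·0.9948 + 0.8·0.0052) ≈ 0.9796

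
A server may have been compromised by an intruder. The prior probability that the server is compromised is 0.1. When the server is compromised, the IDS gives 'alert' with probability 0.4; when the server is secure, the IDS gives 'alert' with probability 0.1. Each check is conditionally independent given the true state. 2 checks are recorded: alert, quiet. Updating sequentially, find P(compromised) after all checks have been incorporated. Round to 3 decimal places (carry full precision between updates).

Apply Bayes' rule sequentially, carrying P(compromised) forward.
After 'alert': P(compromised) = 0.4·0.1000 / (0.4·0.1000 + 0.1·0.9000) ≈ 0.3077
After 'quiet': P(compromised) = 0.6·0.3077 / (0.6·0.3077 + 0.9·0.6923) ≈ 0.2286

0.229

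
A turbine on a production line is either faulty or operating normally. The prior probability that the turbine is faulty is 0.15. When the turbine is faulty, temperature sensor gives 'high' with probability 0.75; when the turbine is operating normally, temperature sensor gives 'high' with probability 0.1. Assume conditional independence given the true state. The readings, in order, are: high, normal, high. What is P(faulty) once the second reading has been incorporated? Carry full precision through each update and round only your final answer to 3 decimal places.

Apply Bayes' rule sequentially, carrying P(faulty) forward.
After 'high': P(faulty) = 0.75·0.1500 / (0.75·0.1500 + 0.1·0.8500) ≈ 0.5696
After 'normal': P(faulty) = 0.25·0.5696 / (0.25·0.5696 + 0.9·0.4304) ≈ 0.2688

0.269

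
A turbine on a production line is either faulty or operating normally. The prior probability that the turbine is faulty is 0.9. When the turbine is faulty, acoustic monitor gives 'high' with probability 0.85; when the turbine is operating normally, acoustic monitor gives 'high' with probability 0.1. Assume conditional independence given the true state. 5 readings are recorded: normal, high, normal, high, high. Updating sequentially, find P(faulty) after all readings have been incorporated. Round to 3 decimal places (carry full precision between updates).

Each posterior becomes the prior for the next update.
After 'normal': P(faulty) = 0.15·0.9000 / (0.15·0.9000 + 0.9·0.1000) ≈ 0.6000
After 'high': P(faulty) = 0.85·0.6000 / (0.85·0.6000 + 0.1·0.4000) ≈ 0.9273
After 'normal': P(faulty) = 0.15·0.9273 / (0.15·0.9273 + 0.9·0.0727) ≈ 0.6800
After 'high': P(faulty) = 0.85·0.6800 / (0.85·0.6800 + 0.1·0.3200) ≈ 0.9475
After 'high': P(faulty) = 0.85·0.9475 / (0.85·0.9475 + 0.1·0.0525) ≈ 0.9935

0.994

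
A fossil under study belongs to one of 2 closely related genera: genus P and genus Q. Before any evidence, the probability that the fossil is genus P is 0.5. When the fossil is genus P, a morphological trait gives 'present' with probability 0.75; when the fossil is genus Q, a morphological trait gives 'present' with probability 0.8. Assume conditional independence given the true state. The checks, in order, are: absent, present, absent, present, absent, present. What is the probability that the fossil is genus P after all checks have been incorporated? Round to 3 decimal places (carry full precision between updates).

0.617

After 'absent': P(genus P) = 0.25·0.5000 / (0.25·0.5000 + 0.2·0.5000) ≈ 0.5556
After 'present': P(genus P) = 0.75·0.5556 / (0.75·0.5556 + 0.8·0.4444) ≈ 0.5396
After 'absent': P(genus P) = 0.25·0.5396 / (0.25·0.5396 + 0.2·0.4604) ≈ 0.5943
After 'present': P(genus P) = 0.75·0.5943 / (0.75·0.5943 + 0.8·0.4057) ≈ 0.5786
After 'absent': P(genus P) = 0.25·0.5786 / (0.25·0.5786 + 0.2·0.4214) ≈ 0.6319
After 'present': P(genus P) = 0.75·0.6319 / (0.75·0.6319 + 0.8·0.3681) ≈ 0.6168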